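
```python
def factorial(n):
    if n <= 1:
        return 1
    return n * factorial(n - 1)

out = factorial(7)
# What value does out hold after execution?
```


factorial(7)
= 7 * factorial(6)
= 7 * 6 * factorial(5)
= 7 * 6 * 5 * factorial(4)
= 7 * 6 * 5 * 4 * factorial(3)
= 7 * 6 * 5 * 4 * 3 * factorial(2)
= 7 * 6 * 5 * 4 * 3 * 2 * factorial(1)
= 7 * 6 * 5 * 4 * 3 * 2 * 1
= 5040


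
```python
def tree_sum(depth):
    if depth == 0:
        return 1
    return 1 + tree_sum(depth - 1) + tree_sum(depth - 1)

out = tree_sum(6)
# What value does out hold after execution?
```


tree_sum(6)
= 1 + tree_sum(5) + tree_sum(5)
= 1 + 2 * tree_sum(5)
tree_sum(k) = 2^(k+1) - 1
tree_sum(0) = 1
tree_sum(1) = 3
tree_sum(2) = 7
tree_sum(3) = 15
tree_sum(4) = 31
tree_sum(6) = 2^7 - 1 = 127


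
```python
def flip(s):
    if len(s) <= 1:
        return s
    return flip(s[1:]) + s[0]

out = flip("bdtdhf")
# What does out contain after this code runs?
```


flip("bdtdhf")
= flip("dtdhf") + "b"
= flip("tdhf") + "d" + "b"
= flip("dhf") + "t" + "d" + "b"
= flip("hf") + "d" + "t" + "d" + "b"
= flip("f") + "h" + "d" + "t" + "d" + "b"
= "f" + "h" + "d" + "t" + "d" + "b"
= "fhdtdb"


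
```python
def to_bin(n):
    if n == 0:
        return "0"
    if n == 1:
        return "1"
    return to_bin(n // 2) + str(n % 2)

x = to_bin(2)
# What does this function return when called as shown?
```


to_bin(2)
= to_bin(1) + "0"
= "1" + "0"
= "10"


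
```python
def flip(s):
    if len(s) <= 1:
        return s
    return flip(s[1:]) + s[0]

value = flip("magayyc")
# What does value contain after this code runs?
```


flip("magayyc")
= flip("agayyc") + "m"
= flip("gayyc") + "a" + "m"
= flip("ayyc") + "g" + "a" + "m"
= flip("yyc") + "a" + "g" + "a" + "m"
= flip("yc") + "y" + "a" + "g" + "a" + "m"
= flip("c") + "y" + "y" + "a" + "g" + "a" + "m"
= "c" + "y" + "y" + "a" + "g" + "a" + "m"
= "cyyagam"


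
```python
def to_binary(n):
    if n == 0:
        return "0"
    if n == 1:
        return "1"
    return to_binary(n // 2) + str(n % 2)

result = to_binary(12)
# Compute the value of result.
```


to_binary(12)
= to_binary(6) + "0"
= to_binary(3) + "0" + "0"
= to_binary(1) + "1" + "0" + "0"
= "1" + "1" + "0" + "0"
= "1100"


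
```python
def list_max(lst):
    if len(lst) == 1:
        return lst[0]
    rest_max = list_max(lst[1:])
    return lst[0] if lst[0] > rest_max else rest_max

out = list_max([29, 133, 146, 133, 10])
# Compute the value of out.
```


list_max([29, 133, 146, 133, 10])
= compare 29 with list_max([133, 146, 133, 10])
= compare 133 with list_max([146, 133, 10])
= compare 146 with list_max([133, 10])
= compare 133 with list_max([10])
Base: list_max([10]) = 10
compare 133 with 10: max = 133
compare 146 with 133: max = 146
compare 133 with 146: max = 146
compare 29 with 146: max = 146
= 146


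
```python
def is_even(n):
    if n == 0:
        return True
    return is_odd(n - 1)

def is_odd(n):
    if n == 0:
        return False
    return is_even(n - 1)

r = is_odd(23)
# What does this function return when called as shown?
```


is_odd(23)
= is_even(22)
= is_odd(21)
= is_even(20)
= is_odd(19)
= is_even(18)
= is_odd(17)
= is_even(16)
= is_odd(15)
= is_even(14)
= is_odd(13)
= is_even(12)
= is_odd(11)
= is_even(10)
= is_odd(9)
= is_even(8)
= is_odd(7)
= is_even(6)
= is_odd(5)
= is_even(4)
= is_odd(3)
= is_even(2)
= is_odd(1)
= is_even(0)
n == 0: return True
= True


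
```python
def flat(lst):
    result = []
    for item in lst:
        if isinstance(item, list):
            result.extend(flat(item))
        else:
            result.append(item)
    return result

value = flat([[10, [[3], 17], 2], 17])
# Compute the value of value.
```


flat([[10, [[3], 17], 2], 17])
Processing each element:
  [10, [[3], 17], 2] is a list -> flat recursively -> [10, 3, 17, 2]
  17 is not a list -> append 17
= [10, 3, 17, 2, 17]


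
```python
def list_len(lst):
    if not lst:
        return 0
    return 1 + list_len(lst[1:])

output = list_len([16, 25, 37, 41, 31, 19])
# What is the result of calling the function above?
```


list_len([16, 25, 37, 41, 31, 19])
= 1 + list_len([25, 37, 41, 31, 19])
= 1 + 1 + list_len([37, 41, 31, 19])
= 1 + 1 + 1 + list_len([41, 31, 19])
= 1 + 1 + 1 + 1 + list_len([31, 19])
= 1 + 1 + 1 + 1 + 1 + list_len([19])
= 1 + 1 + 1 + 1 + 1 + 1 + list_len([])
= 1 + 1 + 1 + 1 + 1 + 1 + 0
= 6


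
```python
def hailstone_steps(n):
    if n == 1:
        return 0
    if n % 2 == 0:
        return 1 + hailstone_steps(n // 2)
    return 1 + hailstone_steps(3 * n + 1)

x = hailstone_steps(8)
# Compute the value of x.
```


hailstone_steps(8)
8 is even -> hailstone_steps(4)
4 is even -> hailstone_steps(2)
2 is even -> hailstone_steps(1)
Reached 1 after 3 steps
= 3


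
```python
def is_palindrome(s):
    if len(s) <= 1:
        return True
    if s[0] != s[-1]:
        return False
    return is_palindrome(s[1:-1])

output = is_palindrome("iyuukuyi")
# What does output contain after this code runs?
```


is_palindrome("iyuukuyi")
"iyuukuyi": s[0]='i' == s[-1]='i' -> is_palindrome("yuukuy")
"yuukuy": s[0]='y' == s[-1]='y' -> is_palindrome("uuku")
"uuku": s[0]='u' == s[-1]='u' -> is_palindrome("uk")
"uk": s[0]='u' != s[-1]='k' -> False
= False


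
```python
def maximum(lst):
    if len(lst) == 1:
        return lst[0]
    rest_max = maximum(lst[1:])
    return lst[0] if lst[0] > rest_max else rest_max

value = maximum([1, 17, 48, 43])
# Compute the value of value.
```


maximum([1, 17, 48, 43])
= compare 1 with maximum([17, 48, 43])
= compare 17 with maximum([48, 43])
= compare 48 with maximum([43])
Base: maximum([43]) = 43
compare 48 with 43: max = 48
compare 17 with 48: max = 48
compare 1 with 48: max = 48
= 48


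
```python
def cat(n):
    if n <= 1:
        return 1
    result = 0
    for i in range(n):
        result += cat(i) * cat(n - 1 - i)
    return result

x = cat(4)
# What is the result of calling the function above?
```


cat(4)
= sum of cat(i) * cat(4-1-i) for i in 0..3
First compute sub-values bottom-up:
  cat(0) = 1, cat(1) = 1
  cat(2) = 1*1 + 1*1 = 2
  cat(3) = 1*2 + 1*1 + 2*1 = 5
Now cat(4):
  cat(0)*cat(3) = 1*5 = 5
  cat(1)*cat(2) = 1*2 = 2
  cat(2)*cat(1) = 2*1 = 2
  cat(3)*cat(0) = 5*1 = 5
= 5 + 2 + 2 + 5
= 14


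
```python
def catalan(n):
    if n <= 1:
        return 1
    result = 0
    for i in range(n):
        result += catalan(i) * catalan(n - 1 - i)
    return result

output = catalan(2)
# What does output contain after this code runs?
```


catalan(2)
= sum of catalan(i) * catalan(2-1-i) for i in 0..1
  catalan(0)*catalan(1) = 1*1 = 1
  catalan(1)*catalan(0) = 1*1 = 1
= 1 + 1
= 2


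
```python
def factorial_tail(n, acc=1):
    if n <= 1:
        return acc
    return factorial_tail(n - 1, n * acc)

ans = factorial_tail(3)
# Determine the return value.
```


factorial_tail(3, 1)
= factorial_tail(2, 3 * 1) = factorial_tail(2, 3)
= factorial_tail(1, 2 * 3) = factorial_tail(1, 6)
n <= 1, return acc = 6


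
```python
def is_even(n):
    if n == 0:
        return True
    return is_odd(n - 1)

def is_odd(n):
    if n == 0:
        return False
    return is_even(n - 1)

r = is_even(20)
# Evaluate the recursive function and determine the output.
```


is_even(20)
= is_odd(19)
= is_even(18)
= is_odd(17)
= is_even(16)
= is_odd(15)
= is_even(14)
= is_odd(13)
= is_even(12)
= is_odd(11)
= is_even(10)
= is_odd(9)
= is_even(8)
= is_odd(7)
= is_even(6)
= is_odd(5)
= is_even(4)
= is_odd(3)
= is_even(2)
= is_odd(1)
= is_even(0)
n == 0: return True
= True


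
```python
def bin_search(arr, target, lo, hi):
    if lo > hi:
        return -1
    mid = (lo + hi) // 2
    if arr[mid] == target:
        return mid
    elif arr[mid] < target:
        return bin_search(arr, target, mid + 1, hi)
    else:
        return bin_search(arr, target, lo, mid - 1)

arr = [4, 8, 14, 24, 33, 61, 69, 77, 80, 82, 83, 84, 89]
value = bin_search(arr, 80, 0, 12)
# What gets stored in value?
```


bin_search(arr, 80, 0, 12)
lo=0, hi=12, mid=6, arr[mid]=69
69 < 80, search right half
lo=7, hi=12, mid=9, arr[mid]=82
82 > 80, search left half
lo=7, hi=8, mid=7, arr[mid]=77
77 < 80, search right half
lo=8, hi=8, mid=8, arr[mid]=80
arr[8] == 80, found at index 8
= 8


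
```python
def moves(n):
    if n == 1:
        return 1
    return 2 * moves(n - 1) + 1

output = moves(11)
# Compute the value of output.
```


moves(11)
= 2 * moves(10) + 1
= 2 * (2 * moves(9) + 1) + 1
= 2 * (2 * (2 * moves(8) + 1) + 1) + 1
= 2 * (2 * (2 * (2 * moves(7) + 1) + 1) + 1) + 1
= 2 * (2 * (2 * (2 * (2 * moves(6) + 1) + 1) + 1) + 1) + 1
= 2 * (2 * (2 * (2 * (2 * (2 * moves(5) + 1) + 1) + 1) + 1) + 1) + 1
= 2 * (2 * (2 * (2 * (2 * (2 * (2 * moves(4) + 1) + 1) + 1) + 1) + 1) + 1) + 1
= 2 * (2 * (2 * (2 * (2 * (2 * (2 * (2 * moves(3) + 1) + 1) + 1) + 1) + 1) + 1) + 1) + 1
= 2 * (2 * (2 * (2 * (2 * (2 * (2 * (2 * (2 * moves(2) + 1) + 1) + 1) + 1) + 1) + 1) + 1) + 1) + 1
= 2 * (2 * (2 * (2 * (2 * (2 * (2 * (2 * (2 * (2 * moves(1) + 1) + 1) + 1) + 1) + 1) + 1) + 1) + 1) + 1) + 1
Now compute bottom-up:
moves(1) = 1
moves(2) = 2 * 1 + 1 = 3
moves(3) = 2 * 3 + 1 = 7
moves(4) = 2 * 7 + 1 = 15
moves(5) = 2 * 15 + 1 = 31
moves(6) = 2 * 31 + 1 = 63
moves(7) = 2 * 63 + 1 = 127
moves(8) = 2 * 127 + 1 = 255
moves(9) = 2 * 255 + 1 = 511
moves(10) = 2 * 511 + 1 = 1023
moves(11) = 2 * 1023 + 1 = 2047
= 2047


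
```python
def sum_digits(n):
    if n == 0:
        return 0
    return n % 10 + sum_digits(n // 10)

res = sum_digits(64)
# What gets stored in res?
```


sum_digits(64)
= 4 + sum_digits(6)
= 4 + 6 + sum_digits(0)
= 4 + 6 + 0
= 10


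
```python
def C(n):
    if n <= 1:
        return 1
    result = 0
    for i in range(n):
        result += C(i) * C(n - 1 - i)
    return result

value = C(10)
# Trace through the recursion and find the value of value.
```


C(10)
= sum of C(i) * C(10-1-i) for i in 0..9
First compute sub-values bottom-up:
  C(0) = 1, C(1) = 1
  C(2) = 1*1 + 1*1 = 2
  C(3) = 1*2 + 1*1 + 2*1 = 5
  C(4) = 1*5 + 1*2 + 2*1 + 5*1 = 14
  C(5) = 1*14 + 1*5 + 2*2 + 5*1 + 14*1 = 42
  C(6) = 1*42 + 1*14 + 2*5 + 5*2 + 14*1 + 42*1 = 132
  C(7) = 1*132 + 1*42 + 2*14 + 5*5 + 14*2 + 42*1 + 132*1 = 429
  C(8) = 1*429 + 1*132 + 2*42 + 5*14 + 14*5 + 42*2 + 132*1 + 429*1 = 1430
  C(9) = 1*1430 + 1*429 + 2*132 + 5*42 + 14*14 + 42*5 + 132*2 + 429*1 + 1430*1 = 4862
Now C(10):
  C(0)*C(9) = 1*4862 = 4862
  C(1)*C(8) = 1*1430 = 1430
  C(2)*C(7) = 2*429 = 858
  C(3)*C(6) = 5*132 = 660
  C(4)*C(5) = 14*42 = 588
  C(5)*C(4) = 42*14 = 588
  C(6)*C(3) = 132*5 = 660
  C(7)*C(2) = 429*2 = 858
  C(8)*C(1) = 1430*1 = 1430
  C(9)*C(0) = 4862*1 = 4862
= 4862 + 1430 + 858 + 660 + 588 + 588 + 660 + 858 + 1430 + 4862
= 16796


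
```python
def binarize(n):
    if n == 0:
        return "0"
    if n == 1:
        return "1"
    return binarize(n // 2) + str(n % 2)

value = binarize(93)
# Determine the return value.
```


binarize(93)
= binarize(46) + "1"
= binarize(23) + "0" + "1"
= binarize(11) + "1" + "0" + "1"
= binarize(5) + "1" + "1" + "0" + "1"
= binarize(2) + "1" + "1" + "1" + "0" + "1"
= binarize(1) + "0" + "1" + "1" + "1" + "0" + "1"
= "1" + "0" + "1" + "1" + "1" + "0" + "1"
= "1011101"


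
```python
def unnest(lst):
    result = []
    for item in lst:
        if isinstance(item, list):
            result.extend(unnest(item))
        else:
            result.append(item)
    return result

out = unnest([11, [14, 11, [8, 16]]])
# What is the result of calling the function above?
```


unnest([11, [14, 11, [8, 16]]])
Processing each element:
  11 is not a list -> append 11
  [14, 11, [8, 16]] is a list -> unnest recursively -> [14, 11, 8, 16]
= [11, 14, 11, 8, 16]


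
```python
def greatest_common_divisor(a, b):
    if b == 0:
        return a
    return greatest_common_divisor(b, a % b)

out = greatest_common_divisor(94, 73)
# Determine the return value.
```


greatest_common_divisor(94, 73)
= greatest_common_divisor(73, 94 % 73) = greatest_common_divisor(73, 21)
= greatest_common_divisor(21, 73 % 21) = greatest_common_divisor(21, 10)
= greatest_common_divisor(10, 21 % 10) = greatest_common_divisor(10, 1)
= greatest_common_divisor(1, 10 % 1) = greatest_common_divisor(1, 0)
b == 0, return a = 1


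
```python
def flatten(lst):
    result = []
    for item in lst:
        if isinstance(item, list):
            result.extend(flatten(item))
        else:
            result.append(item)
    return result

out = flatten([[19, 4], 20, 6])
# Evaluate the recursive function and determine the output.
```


flatten([[19, 4], 20, 6])
Processing each element:
  [19, 4] is a list -> flatten recursively -> [19, 4]
  20 is not a list -> append 20
  6 is not a list -> append 6
= [19, 4, 20, 6]


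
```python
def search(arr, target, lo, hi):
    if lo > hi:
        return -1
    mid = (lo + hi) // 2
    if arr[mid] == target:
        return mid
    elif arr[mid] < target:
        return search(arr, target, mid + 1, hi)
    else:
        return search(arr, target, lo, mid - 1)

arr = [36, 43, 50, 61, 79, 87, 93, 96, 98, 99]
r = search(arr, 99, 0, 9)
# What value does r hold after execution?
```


search(arr, 99, 0, 9)
lo=0, hi=9, mid=4, arr[mid]=79
79 < 99, search right half
lo=5, hi=9, mid=7, arr[mid]=96
96 < 99, search right half
lo=8, hi=9, mid=8, arr[mid]=98
98 < 99, search right half
lo=9, hi=9, mid=9, arr[mid]=99
arr[9] == 99, found at index 9
= 9


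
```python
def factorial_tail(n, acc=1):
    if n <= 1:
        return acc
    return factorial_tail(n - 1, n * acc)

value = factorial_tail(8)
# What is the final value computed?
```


factorial_tail(8, 1)
= factorial_tail(7, 8 * 1) = factorial_tail(7, 8)
= factorial_tail(6, 7 * 8) = factorial_tail(6, 56)
= factorial_tail(5, 6 * 56) = factorial_tail(5, 336)
= factorial_tail(4, 5 * 336) = factorial_tail(4, 1680)
= factorial_tail(3, 4 * 1680) = factorial_tail(3, 6720)
= factorial_tail(2, 3 * 6720) = factorial_tail(2, 20160)
= factorial_tail(1, 2 * 20160) = factorial_tail(1, 40320)
n <= 1, return acc = 40320


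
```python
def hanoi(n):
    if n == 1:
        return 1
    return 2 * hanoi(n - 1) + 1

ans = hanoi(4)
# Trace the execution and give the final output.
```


hanoi(4)
= 2 * hanoi(3) + 1
= 2 * (2 * hanoi(2) + 1) + 1
= 2 * (2 * (2 * hanoi(1) + 1) + 1) + 1
Now compute bottom-up:
hanoi(1) = 1
hanoi(2) = 2 * 1 + 1 = 3
hanoi(3) = 2 * 3 + 1 = 7
hanoi(4) = 2 * 7 + 1 = 15
= 15


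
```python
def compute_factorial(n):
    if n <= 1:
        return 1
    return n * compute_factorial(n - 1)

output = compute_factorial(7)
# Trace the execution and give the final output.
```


compute_factorial(7)
= 7 * compute_factorial(6)
= 7 * 6 * compute_factorial(5)
= 7 * 6 * 5 * compute_factorial(4)
= 7 * 6 * 5 * 4 * compute_factorial(3)
= 7 * 6 * 5 * 4 * 3 * compute_factorial(2)
= 7 * 6 * 5 * 4 * 3 * 2 * compute_factorial(1)
= 7 * 6 * 5 * 4 * 3 * 2 * 1
= 5040


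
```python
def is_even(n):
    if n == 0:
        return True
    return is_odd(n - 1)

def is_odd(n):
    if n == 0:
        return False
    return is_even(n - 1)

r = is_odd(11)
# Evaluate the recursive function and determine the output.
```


is_odd(11)
= is_even(10)
= is_odd(9)
= is_even(8)
= is_odd(7)
= is_even(6)
= is_odd(5)
= is_even(4)
= is_odd(3)
= is_even(2)
= is_odd(1)
= is_even(0)
n == 0: return True
= True


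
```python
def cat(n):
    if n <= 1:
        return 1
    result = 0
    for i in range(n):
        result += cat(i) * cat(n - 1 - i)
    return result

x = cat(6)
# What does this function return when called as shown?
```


cat(6)
= sum of cat(i) * cat(6-1-i) for i in 0..5
First compute sub-values bottom-up:
  cat(0) = 1, cat(1) = 1
  cat(2) = 1*1 + 1*1 = 2
  cat(3) = 1*2 + 1*1 + 2*1 = 5
  cat(4) = 1*5 + 1*2 + 2*1 + 5*1 = 14
  cat(5) = 1*14 + 1*5 + 2*2 + 5*1 + 14*1 = 42
Now cat(6):
  cat(0)*cat(5) = 1*42 = 42
  cat(1)*cat(4) = 1*14 = 14
  cat(2)*cat(3) = 2*5 = 10
  cat(3)*cat(2) = 5*2 = 10
  cat(4)*cat(1) = 14*1 = 14
  cat(5)*cat(0) = 42*1 = 42
= 42 + 14 + 10 + 10 + 14 + 42
= 132


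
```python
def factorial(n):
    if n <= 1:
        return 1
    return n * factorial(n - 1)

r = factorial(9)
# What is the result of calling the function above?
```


factorial(9)
= 9 * factorial(8)
= 9 * 8 * factorial(7)
= 9 * 8 * 7 * factorial(6)
= 9 * 8 * 7 * 6 * factorial(5)
= 9 * 8 * 7 * 6 * 5 * factorial(4)
= 9 * 8 * 7 * 6 * 5 * 4 * factorial(3)
= 9 * 8 * 7 * 6 * 5 * 4 * 3 * factorial(2)
= 9 * 8 * 7 * 6 * 5 * 4 * 3 * 2 * factorial(1)
= 9 * 8 * 7 * 6 * 5 * 4 * 3 * 2 * 1
= 362880


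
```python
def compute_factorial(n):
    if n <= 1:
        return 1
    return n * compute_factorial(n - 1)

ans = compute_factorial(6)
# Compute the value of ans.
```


compute_factorial(6)
= 6 * compute_factorial(5)
= 6 * 5 * compute_factorial(4)
= 6 * 5 * 4 * compute_factorial(3)
= 6 * 5 * 4 * 3 * compute_factorial(2)
= 6 * 5 * 4 * 3 * 2 * compute_factorial(1)
= 6 * 5 * 4 * 3 * 2 * 1
= 720


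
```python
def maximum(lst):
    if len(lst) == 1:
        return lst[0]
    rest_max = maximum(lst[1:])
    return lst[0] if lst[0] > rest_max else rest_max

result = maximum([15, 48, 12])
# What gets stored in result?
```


maximum([15, 48, 12])
= compare 15 with maximum([48, 12])
= compare 48 with maximum([12])
Base: maximum([12]) = 12
compare 48 with 12: max = 48
compare 15 with 48: max = 48
= 48


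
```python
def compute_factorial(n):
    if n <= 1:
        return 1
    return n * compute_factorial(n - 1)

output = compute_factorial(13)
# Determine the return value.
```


compute_factorial(13)
= 13 * compute_factorial(12)
= 13 * 12 * compute_factorial(11)
= 13 * 12 * 11 * compute_factorial(10)
= 13 * 12 * 11 * 10 * compute_factorial(9)
= 13 * 12 * 11 * 10 * 9 * compute_factorial(8)
= 13 * 12 * 11 * 10 * 9 * 8 * compute_factorial(7)
= 13 * 12 * 11 * 10 * 9 * 8 * 7 * compute_factorial(6)
= 13 * 12 * 11 * 10 * 9 * 8 * 7 * 6 * compute_factorial(5)
= 13 * 12 * 11 * 10 * 9 * 8 * 7 * 6 * 5 * compute_factorial(4)
= 13 * 12 * 11 * 10 * 9 * 8 * 7 * 6 * 5 * 4 * compute_factorial(3)
= 13 * 12 * 11 * 10 * 9 * 8 * 7 * 6 * 5 * 4 * 3 * compute_factorial(2)
= 13 * 12 * 11 * 10 * 9 * 8 * 7 * 6 * 5 * 4 * 3 * 2 * compute_factorial(1)
= 13 * 12 * 11 * 10 * 9 * 8 * 7 * 6 * 5 * 4 * 3 * 2 * 1
= 6227020800


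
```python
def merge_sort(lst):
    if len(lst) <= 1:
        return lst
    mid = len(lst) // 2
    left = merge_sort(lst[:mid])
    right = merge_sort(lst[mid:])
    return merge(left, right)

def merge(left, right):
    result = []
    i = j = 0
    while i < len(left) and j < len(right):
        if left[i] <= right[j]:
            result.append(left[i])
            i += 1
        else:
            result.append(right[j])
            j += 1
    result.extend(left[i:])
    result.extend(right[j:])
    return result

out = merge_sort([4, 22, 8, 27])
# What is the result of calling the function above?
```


merge_sort([4, 22, 8, 27])
Split into [4, 22] and [8, 27]
Left sorted: [4, 22]
Right sorted: [8, 27]
Merge [4, 22] and [8, 27]
= [4, 8, 22, 27]


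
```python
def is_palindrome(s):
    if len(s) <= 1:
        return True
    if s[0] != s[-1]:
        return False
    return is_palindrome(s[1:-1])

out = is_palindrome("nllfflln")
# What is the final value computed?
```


is_palindrome("nllfflln")
"nllfflln": s[0]='n' == s[-1]='n' -> is_palindrome("llffll")
"llffll": s[0]='l' == s[-1]='l' -> is_palindrome("lffl")
"lffl": s[0]='l' == s[-1]='l' -> is_palindrome("ff")
"ff": s[0]='f' == s[-1]='f' -> is_palindrome("")
"": len <= 1 -> True
= True


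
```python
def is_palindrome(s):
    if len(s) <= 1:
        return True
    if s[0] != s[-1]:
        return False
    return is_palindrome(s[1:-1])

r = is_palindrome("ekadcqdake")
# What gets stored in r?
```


is_palindrome("ekadcqdake")
"ekadcqdake": s[0]='e' == s[-1]='e' -> is_palindrome("kadcqdak")
"kadcqdak": s[0]='k' == s[-1]='k' -> is_palindrome("adcqda")
"adcqda": s[0]='a' == s[-1]='a' -> is_palindrome("dcqd")
"dcqd": s[0]='d' == s[-1]='d' -> is_palindrome("cq")
"cq": s[0]='c' != s[-1]='q' -> False
= False


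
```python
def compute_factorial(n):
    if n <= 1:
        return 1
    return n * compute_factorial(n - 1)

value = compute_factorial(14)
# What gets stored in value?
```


compute_factorial(14)
= 14 * compute_factorial(13)
= 14 * 13 * compute_factorial(12)
= 14 * 13 * 12 * compute_factorial(11)
= 14 * 13 * 12 * 11 * compute_factorial(10)
= 14 * 13 * 12 * 11 * 10 * compute_factorial(9)
= 14 * 13 * 12 * 11 * 10 * 9 * compute_factorial(8)
= 14 * 13 * 12 * 11 * 10 * 9 * 8 * compute_factorial(7)
= 14 * 13 * 12 * 11 * 10 * 9 * 8 * 7 * compute_factorial(6)
= 14 * 13 * 12 * 11 * 10 * 9 * 8 * 7 * 6 * compute_factorial(5)
= 14 * 13 * 12 * 11 * 10 * 9 * 8 * 7 * 6 * 5 * compute_factorial(4)
= 14 * 13 * 12 * 11 * 10 * 9 * 8 * 7 * 6 * 5 * 4 * compute_factorial(3)
= 14 * 13 * 12 * 11 * 10 * 9 * 8 * 7 * 6 * 5 * 4 * 3 * compute_factorial(2)
= 14 * 13 * 12 * 11 * 10 * 9 * 8 * 7 * 6 * 5 * 4 * 3 * 2 * compute_factorial(1)
= 14 * 13 * 12 * 11 * 10 * 9 * 8 * 7 * 6 * 5 * 4 * 3 * 2 * 1
= 87178291200


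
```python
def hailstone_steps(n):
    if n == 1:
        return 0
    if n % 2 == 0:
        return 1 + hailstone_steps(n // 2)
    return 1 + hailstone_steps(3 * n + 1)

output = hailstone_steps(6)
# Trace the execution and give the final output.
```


hailstone_steps(6)
6 is even -> hailstone_steps(3)
3 is odd -> 3*3+1 = 10 -> hailstone_steps(10)
10 is even -> hailstone_steps(5)
5 is odd -> 3*5+1 = 16 -> hailstone_steps(16)
16 is even -> hailstone_steps(8)
8 is even -> hailstone_steps(4)
4 is even -> hailstone_steps(2)
2 is even -> hailstone_steps(1)
Reached 1 after 8 steps
= 8


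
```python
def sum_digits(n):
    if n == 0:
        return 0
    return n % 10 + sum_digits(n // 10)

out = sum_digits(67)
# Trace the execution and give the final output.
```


sum_digits(67)
= 7 + sum_digits(6)
= 7 + 6 + sum_digits(0)
= 7 + 6 + 0
= 13


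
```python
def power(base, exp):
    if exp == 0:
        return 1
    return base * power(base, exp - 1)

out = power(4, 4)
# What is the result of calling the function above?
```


power(4, 4)
= 4 * power(4, 3)
= 4 * 4 * power(4, 2)
= 4 * 4 * 4 * power(4, 1)
= 4 * 4 * 4 * 4 * power(4, 0)
= 4 * 4 * 4 * 4 * 1
= 256


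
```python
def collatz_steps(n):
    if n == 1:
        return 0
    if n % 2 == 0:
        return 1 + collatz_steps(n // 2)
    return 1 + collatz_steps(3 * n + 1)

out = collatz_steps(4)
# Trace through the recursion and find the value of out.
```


collatz_steps(4)
4 is even -> collatz_steps(2)
2 is even -> collatz_steps(1)
Reached 1 after 2 steps
= 2


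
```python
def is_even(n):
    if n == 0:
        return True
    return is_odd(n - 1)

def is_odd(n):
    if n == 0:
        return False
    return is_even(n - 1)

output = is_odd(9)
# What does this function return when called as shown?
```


is_odd(9)
= is_even(8)
= is_odd(7)
= is_even(6)
= is_odd(5)
= is_even(4)
= is_odd(3)
= is_even(2)
= is_odd(1)
= is_even(0)
n == 0: return True
= True


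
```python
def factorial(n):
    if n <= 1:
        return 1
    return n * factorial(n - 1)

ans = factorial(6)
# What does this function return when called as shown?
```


factorial(6)
= 6 * factorial(5)
= 6 * 5 * factorial(4)
= 6 * 5 * 4 * factorial(3)
= 6 * 5 * 4 * 3 * factorial(2)
= 6 * 5 * 4 * 3 * 2 * factorial(1)
= 6 * 5 * 4 * 3 * 2 * 1
= 720


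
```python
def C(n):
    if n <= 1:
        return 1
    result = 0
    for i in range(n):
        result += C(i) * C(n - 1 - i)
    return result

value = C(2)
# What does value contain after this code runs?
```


C(2)
= sum of C(i) * C(2-1-i) for i in 0..1
  C(0)*C(1) = 1*1 = 1
  C(1)*C(0) = 1*1 = 1
= 1 + 1
= 2


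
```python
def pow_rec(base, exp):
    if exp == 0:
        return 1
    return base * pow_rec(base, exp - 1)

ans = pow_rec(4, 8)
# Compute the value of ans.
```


pow_rec(4, 8)
= 4 * pow_rec(4, 7)
= 4 * 4 * pow_rec(4, 6)
= 4 * 4 * 4 * pow_rec(4, 5)
= 4 * 4 * 4 * 4 * pow_rec(4, 4)
= 4 * 4 * 4 * 4 * 4 * pow_rec(4, 3)
= 4 * 4 * 4 * 4 * 4 * 4 * pow_rec(4, 2)
= 4 * 4 * 4 * 4 * 4 * 4 * 4 * pow_rec(4, 1)
= 4 * 4 * 4 * 4 * 4 * 4 * 4 * 4 * pow_rec(4, 0)
= 4 * 4 * 4 * 4 * 4 * 4 * 4 * 4 * 1
= 65536


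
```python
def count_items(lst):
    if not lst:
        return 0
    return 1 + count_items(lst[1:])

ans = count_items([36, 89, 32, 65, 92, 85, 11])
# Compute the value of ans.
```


count_items([36, 89, 32, 65, 92, 85, 11])
= 1 + count_items([89, 32, 65, 92, 85, 11])
= 1 + 1 + count_items([32, 65, 92, 85, 11])
= 1 + 1 + 1 + count_items([65, 92, 85, 11])
= 1 + 1 + 1 + 1 + count_items([92, 85, 11])
= 1 + 1 + 1 + 1 + 1 + count_items([85, 11])
= 1 + 1 + 1 + 1 + 1 + 1 + count_items([11])
= 1 + 1 + 1 + 1 + 1 + 1 + 1 + count_items([])
= 1 + 1 + 1 + 1 + 1 + 1 + 1 + 0
= 7


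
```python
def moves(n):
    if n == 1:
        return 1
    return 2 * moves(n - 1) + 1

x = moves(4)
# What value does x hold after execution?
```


moves(4)
= 2 * moves(3) + 1
= 2 * (2 * moves(2) + 1) + 1
= 2 * (2 * (2 * moves(1) + 1) + 1) + 1
Now compute bottom-up:
moves(1) = 1
moves(2) = 2 * 1 + 1 = 3
moves(3) = 2 * 3 + 1 = 7
moves(4) = 2 * 7 + 1 = 15
= 15


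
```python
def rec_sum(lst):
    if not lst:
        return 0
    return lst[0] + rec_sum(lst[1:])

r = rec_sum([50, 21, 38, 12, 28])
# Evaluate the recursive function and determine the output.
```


rec_sum([50, 21, 38, 12, 28])
= 50 + rec_sum([21, 38, 12, 28])
= 50 + 21 + rec_sum([38, 12, 28])
= 50 + 21 + 38 + rec_sum([12, 28])
= 50 + 21 + 38 + 12 + rec_sum([28])
= 50 + 21 + 38 + 12 + 28 + rec_sum([])
= 50 + 21 + 38 + 12 + 28 + 0
= 149


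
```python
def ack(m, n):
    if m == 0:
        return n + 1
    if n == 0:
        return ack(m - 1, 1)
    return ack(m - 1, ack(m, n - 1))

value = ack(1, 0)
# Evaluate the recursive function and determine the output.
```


ack(1, 0)
n == 0: return ack(0, 1)
= ack(0, 1) = 2
= 2


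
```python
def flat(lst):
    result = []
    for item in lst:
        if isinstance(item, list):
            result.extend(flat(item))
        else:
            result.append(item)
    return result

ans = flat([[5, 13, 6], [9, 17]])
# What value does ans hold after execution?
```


flat([[5, 13, 6], [9, 17]])
Processing each element:
  [5, 13, 6] is a list -> flat recursively -> [5, 13, 6]
  [9, 17] is a list -> flat recursively -> [9, 17]
= [5, 13, 6, 9, 17]


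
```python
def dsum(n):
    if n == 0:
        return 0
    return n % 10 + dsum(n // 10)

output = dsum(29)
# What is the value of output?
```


dsum(29)
= 9 + dsum(2)
= 9 + 2 + dsum(0)
= 9 + 2 + 0
= 11


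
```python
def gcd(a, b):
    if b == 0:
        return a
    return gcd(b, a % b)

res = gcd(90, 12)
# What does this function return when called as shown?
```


gcd(90, 12)
= gcd(12, 90 % 12) = gcd(12, 6)
= gcd(6, 12 % 6) = gcd(6, 0)
b == 0, return a = 6


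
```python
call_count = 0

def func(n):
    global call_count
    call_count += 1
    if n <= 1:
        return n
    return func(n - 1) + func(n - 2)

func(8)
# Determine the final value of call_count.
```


func(8) calls func(7) and func(6); each non-base call branches into two more.
Let C(k) = total number of calls made by func(k), including the call to func(k) itself.
Base cases: C(0) = 1, C(1) = 1
Recurrence: C(k) = 1 + C(k-1) + C(k-2)
  C(2) = 1 + C(1) + C(0) = 1 + 1 + 1 = 3
  C(3) = 1 + C(2) + C(1) = 1 + 3 + 1 = 5
  C(4) = 1 + C(3) + C(2) = 1 + 5 + 3 = 9
  C(5) = 1 + C(4) + C(3) = 1 + 9 + 5 = 15
  C(6) = 1 + C(5) + C(4) = 1 + 15 + 9 = 25
  C(7) = 1 + C(6) + C(5) = 1 + 25 + 15 = 41
  C(8) = 1 + C(7) + C(6) = 1 + 41 + 25 = 67
Total calls = C(8) = 67


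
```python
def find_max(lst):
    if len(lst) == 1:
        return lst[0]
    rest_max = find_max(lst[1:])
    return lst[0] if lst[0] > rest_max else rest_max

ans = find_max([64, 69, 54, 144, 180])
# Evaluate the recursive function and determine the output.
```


find_max([64, 69, 54, 144, 180])
= compare 64 with find_max([69, 54, 144, 180])
= compare 69 with find_max([54, 144, 180])
= compare 54 with find_max([144, 180])
= compare 144 with find_max([180])
Base: find_max([180]) = 180
compare 144 with 180: max = 180
compare 54 with 180: max = 180
compare 69 with 180: max = 180
compare 64 with 180: max = 180
= 180


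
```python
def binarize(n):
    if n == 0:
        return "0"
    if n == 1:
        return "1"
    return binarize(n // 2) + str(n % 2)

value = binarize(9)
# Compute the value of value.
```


binarize(9)
= binarize(4) + "1"
= binarize(2) + "0" + "1"
= binarize(1) + "0" + "0" + "1"
= "1" + "0" + "0" + "1"
= "1001"


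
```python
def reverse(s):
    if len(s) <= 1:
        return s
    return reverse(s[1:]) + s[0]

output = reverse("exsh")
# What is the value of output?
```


reverse("exsh")
= reverse("xsh") + "e"
= reverse("sh") + "x" + "e"
= reverse("h") + "s" + "x" + "e"
= "h" + "s" + "x" + "e"
= "hsxe"


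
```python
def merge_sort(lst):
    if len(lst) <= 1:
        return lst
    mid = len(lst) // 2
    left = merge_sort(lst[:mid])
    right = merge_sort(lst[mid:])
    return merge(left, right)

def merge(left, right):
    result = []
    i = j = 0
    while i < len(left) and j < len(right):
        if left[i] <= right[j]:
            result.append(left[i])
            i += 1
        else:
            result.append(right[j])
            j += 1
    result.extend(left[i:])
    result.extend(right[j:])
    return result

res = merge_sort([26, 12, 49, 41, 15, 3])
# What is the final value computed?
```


merge_sort([26, 12, 49, 41, 15, 3])
Split into [26, 12, 49] and [41, 15, 3]
Left sorted: [12, 26, 49]
Right sorted: [3, 15, 41]
Merge [12, 26, 49] and [3, 15, 41]
= [3, 12, 15, 26, 41, 49]


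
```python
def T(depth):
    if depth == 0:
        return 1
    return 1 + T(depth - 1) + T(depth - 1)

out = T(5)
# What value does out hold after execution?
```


T(5)
= 1 + T(4) + T(4)
= 1 + 2 * T(4)
T(k) = 2^(k+1) - 1
T(0) = 1
T(1) = 3
T(2) = 7
T(3) = 15
T(4) = 31
T(5) = 2^6 - 1 = 63


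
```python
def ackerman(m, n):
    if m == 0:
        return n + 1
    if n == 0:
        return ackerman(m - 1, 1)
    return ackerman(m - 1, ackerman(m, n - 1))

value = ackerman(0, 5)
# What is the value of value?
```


ackerman(0, 5)
m == 0: return 5 + 1 = 6
= 6


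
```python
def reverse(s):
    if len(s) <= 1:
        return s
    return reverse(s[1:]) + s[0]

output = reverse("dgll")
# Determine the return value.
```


reverse("dgll")
= reverse("gll") + "d"
= reverse("ll") + "g" + "d"
= reverse("l") + "l" + "g" + "d"
= "l" + "l" + "g" + "d"
= "llgd"


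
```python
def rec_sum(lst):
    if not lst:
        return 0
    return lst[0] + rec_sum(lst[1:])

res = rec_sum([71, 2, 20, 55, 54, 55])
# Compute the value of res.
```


rec_sum([71, 2, 20, 55, 54, 55])
= 71 + rec_sum([2, 20, 55, 54, 55])
= 71 + 2 + rec_sum([20, 55, 54, 55])
= 71 + 2 + 20 + rec_sum([55, 54, 55])
= 71 + 2 + 20 + 55 + rec_sum([54, 55])
= 71 + 2 + 20 + 55 + 54 + rec_sum([55])
= 71 + 2 + 20 + 55 + 54 + 55 + rec_sum([])
= 71 + 2 + 20 + 55 + 54 + 55 + 0
= 257


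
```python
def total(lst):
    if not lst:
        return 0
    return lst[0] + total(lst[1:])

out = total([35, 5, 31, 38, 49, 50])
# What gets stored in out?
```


total([35, 5, 31, 38, 49, 50])
= 35 + total([5, 31, 38, 49, 50])
= 35 + 5 + total([31, 38, 49, 50])
= 35 + 5 + 31 + total([38, 49, 50])
= 35 + 5 + 31 + 38 + total([49, 50])
= 35 + 5 + 31 + 38 + 49 + total([50])
= 35 + 5 + 31 + 38 + 49 + 50 + total([])
= 35 + 5 + 31 + 38 + 49 + 50 + 0
= 208


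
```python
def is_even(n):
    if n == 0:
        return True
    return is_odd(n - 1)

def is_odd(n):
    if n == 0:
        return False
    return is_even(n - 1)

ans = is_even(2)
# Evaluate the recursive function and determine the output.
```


is_even(2)
= is_odd(1)
= is_even(0)
n == 0: return True
= True


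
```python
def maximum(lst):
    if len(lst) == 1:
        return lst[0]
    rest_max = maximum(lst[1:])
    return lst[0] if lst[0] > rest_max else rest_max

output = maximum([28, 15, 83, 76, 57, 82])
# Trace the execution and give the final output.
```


maximum([28, 15, 83, 76, 57, 82])
= compare 28 with maximum([15, 83, 76, 57, 82])
= compare 15 with maximum([83, 76, 57, 82])
= compare 83 with maximum([76, 57, 82])
= compare 76 with maximum([57, 82])
= compare 57 with maximum([82])
Base: maximum([82]) = 82
compare 57 with 82: max = 82
compare 76 with 82: max = 82
compare 83 with 82: max = 83
compare 15 with 83: max = 83
compare 28 with 83: max = 83
= 83


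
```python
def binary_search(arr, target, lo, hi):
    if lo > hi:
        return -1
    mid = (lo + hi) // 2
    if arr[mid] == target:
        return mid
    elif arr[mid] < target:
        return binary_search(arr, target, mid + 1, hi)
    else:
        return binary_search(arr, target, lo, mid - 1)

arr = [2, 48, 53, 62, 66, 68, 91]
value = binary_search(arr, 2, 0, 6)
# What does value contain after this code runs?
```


binary_search(arr, 2, 0, 6)
lo=0, hi=6, mid=3, arr[mid]=62
62 > 2, search left half
lo=0, hi=2, mid=1, arr[mid]=48
48 > 2, search left half
lo=0, hi=0, mid=0, arr[mid]=2
arr[0] == 2, found at index 0
= 0


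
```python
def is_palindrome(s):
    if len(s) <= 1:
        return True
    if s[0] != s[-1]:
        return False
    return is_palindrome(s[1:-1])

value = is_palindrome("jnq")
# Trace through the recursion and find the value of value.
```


is_palindrome("jnq")
"jnq": s[0]='j' != s[-1]='q' -> False
= False


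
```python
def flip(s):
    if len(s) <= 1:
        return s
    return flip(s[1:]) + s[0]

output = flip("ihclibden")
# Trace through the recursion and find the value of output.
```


flip("ihclibden")
= flip("hclibden") + "i"
= flip("clibden") + "h" + "i"
= flip("libden") + "c" + "h" + "i"
= flip("ibden") + "l" + "c" + "h" + "i"
= flip("bden") + "i" + "l" + "c" + "h" + "i"
= flip("den") + "b" + "i" + "l" + "c" + "h" + "i"
= flip("en") + "d" + "b" + "i" + "l" + "c" + "h" + "i"
= flip("n") + "e" + "d" + "b" + "i" + "l" + "c" + "h" + "i"
= "n" + "e" + "d" + "b" + "i" + "l" + "c" + "h" + "i"
= "nedbilchi"


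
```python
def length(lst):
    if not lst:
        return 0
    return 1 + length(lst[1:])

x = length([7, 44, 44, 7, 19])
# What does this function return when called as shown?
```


length([7, 44, 44, 7, 19])
= 1 + length([44, 44, 7, 19])
= 1 + 1 + length([44, 7, 19])
= 1 + 1 + 1 + length([7, 19])
= 1 + 1 + 1 + 1 + length([19])
= 1 + 1 + 1 + 1 + 1 + length([])
= 1 + 1 + 1 + 1 + 1 + 0
= 5


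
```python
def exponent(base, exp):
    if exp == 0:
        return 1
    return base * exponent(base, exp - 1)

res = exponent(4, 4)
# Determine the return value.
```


exponent(4, 4)
= 4 * exponent(4, 3)
= 4 * 4 * exponent(4, 2)
= 4 * 4 * 4 * exponent(4, 1)
= 4 * 4 * 4 * 4 * exponent(4, 0)
= 4 * 4 * 4 * 4 * 1
= 256


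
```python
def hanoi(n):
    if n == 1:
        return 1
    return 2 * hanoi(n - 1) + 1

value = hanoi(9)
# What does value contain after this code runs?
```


hanoi(9)
= 2 * hanoi(8) + 1
= 2 * (2 * hanoi(7) + 1) + 1
= 2 * (2 * (2 * hanoi(6) + 1) + 1) + 1
= 2 * (2 * (2 * (2 * hanoi(5) + 1) + 1) + 1) + 1
= 2 * (2 * (2 * (2 * (2 * hanoi(4) + 1) + 1) + 1) + 1) + 1
= 2 * (2 * (2 * (2 * (2 * (2 * hanoi(3) + 1) + 1) + 1) + 1) + 1) + 1
= 2 * (2 * (2 * (2 * (2 * (2 * (2 * hanoi(2) + 1) + 1) + 1) + 1) + 1) + 1) + 1
= 2 * (2 * (2 * (2 * (2 * (2 * (2 * (2 * hanoi(1) + 1) + 1) + 1) + 1) + 1) + 1) + 1) + 1
Now compute bottom-up:
hanoi(1) = 1
hanoi(2) = 2 * 1 + 1 = 3
hanoi(3) = 2 * 3 + 1 = 7
hanoi(4) = 2 * 7 + 1 = 15
hanoi(5) = 2 * 15 + 1 = 31
hanoi(6) = 2 * 31 + 1 = 63
hanoi(7) = 2 * 63 + 1 = 127
hanoi(8) = 2 * 127 + 1 = 255
hanoi(9) = 2 * 255 + 1 = 511
= 511


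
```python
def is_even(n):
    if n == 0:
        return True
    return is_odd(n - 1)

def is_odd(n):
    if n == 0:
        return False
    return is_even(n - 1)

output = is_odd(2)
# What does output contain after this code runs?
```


is_odd(2)
= is_even(1)
= is_odd(0)
n == 0: return False
= False


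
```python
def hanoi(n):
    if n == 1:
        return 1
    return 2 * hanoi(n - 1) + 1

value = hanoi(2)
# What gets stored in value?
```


hanoi(2)
= 2 * hanoi(1) + 1
Now compute bottom-up:
hanoi(1) = 1
hanoi(2) = 2 * 1 + 1 = 3
= 3


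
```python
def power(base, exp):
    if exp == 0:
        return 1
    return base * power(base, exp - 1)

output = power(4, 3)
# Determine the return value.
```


power(4, 3)
= 4 * power(4, 2)
= 4 * 4 * power(4, 1)
= 4 * 4 * 4 * power(4, 0)
= 4 * 4 * 4 * 1
= 64


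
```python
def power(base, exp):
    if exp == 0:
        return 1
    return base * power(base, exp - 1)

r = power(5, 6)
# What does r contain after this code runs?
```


power(5, 6)
= 5 * power(5, 5)
= 5 * 5 * power(5, 4)
= 5 * 5 * 5 * power(5, 3)
= 5 * 5 * 5 * 5 * power(5, 2)
= 5 * 5 * 5 * 5 * 5 * power(5, 1)
= 5 * 5 * 5 * 5 * 5 * 5 * power(5, 0)
= 5 * 5 * 5 * 5 * 5 * 5 * 1
= 15625


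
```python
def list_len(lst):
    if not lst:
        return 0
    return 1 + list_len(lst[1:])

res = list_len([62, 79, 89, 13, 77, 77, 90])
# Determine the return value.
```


list_len([62, 79, 89, 13, 77, 77, 90])
= 1 + list_len([79, 89, 13, 77, 77, 90])
= 1 + 1 + list_len([89, 13, 77, 77, 90])
= 1 + 1 + 1 + list_len([13, 77, 77, 90])
= 1 + 1 + 1 + 1 + list_len([77, 77, 90])
= 1 + 1 + 1 + 1 + 1 + list_len([77, 90])
= 1 + 1 + 1 + 1 + 1 + 1 + list_len([90])
= 1 + 1 + 1 + 1 + 1 + 1 + 1 + list_len([])
= 1 + 1 + 1 + 1 + 1 + 1 + 1 + 0
= 7


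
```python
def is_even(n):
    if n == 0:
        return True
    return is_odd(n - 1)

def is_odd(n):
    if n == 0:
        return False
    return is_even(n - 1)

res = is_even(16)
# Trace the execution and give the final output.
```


is_even(16)
= is_odd(15)
= is_even(14)
= is_odd(13)
= is_even(12)
= is_odd(11)
= is_even(10)
= is_odd(9)
= is_even(8)
= is_odd(7)
= is_even(6)
= is_odd(5)
= is_even(4)
= is_odd(3)
= is_even(2)
= is_odd(1)
= is_even(0)
n == 0: return True
= True


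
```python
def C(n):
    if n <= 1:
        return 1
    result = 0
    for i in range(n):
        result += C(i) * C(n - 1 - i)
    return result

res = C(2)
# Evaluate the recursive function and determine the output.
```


C(2)
= sum of C(i) * C(2-1-i) for i in 0..1
  C(0)*C(1) = 1*1 = 1
  C(1)*C(0) = 1*1 = 1
= 1 + 1
= 2


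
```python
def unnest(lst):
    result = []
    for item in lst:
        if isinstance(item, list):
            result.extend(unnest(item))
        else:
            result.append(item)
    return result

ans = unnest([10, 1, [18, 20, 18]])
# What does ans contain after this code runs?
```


unnest([10, 1, [18, 20, 18]])
Processing each element:
  10 is not a list -> append 10
  1 is not a list -> append 1
  [18, 20, 18] is a list -> unnest recursively -> [18, 20, 18]
= [10, 1, 18, 20, 18]


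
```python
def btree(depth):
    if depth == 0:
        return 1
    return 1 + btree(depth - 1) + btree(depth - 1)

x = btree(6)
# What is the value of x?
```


btree(6)
= 1 + btree(5) + btree(5)
= 1 + 2 * btree(5)
btree(k) = 2^(k+1) - 1
btree(0) = 1
btree(1) = 3
btree(2) = 7
btree(3) = 15
btree(4) = 31
btree(6) = 2^7 - 1 = 127


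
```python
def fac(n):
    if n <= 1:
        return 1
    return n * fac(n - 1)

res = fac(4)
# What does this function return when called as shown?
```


fac(4)
= 4 * fac(3)
= 4 * 3 * fac(2)
= 4 * 3 * 2 * fac(1)
= 4 * 3 * 2 * 1
= 24


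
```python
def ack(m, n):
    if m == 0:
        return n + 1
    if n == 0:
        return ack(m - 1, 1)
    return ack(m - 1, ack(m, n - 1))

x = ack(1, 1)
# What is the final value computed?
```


ack(1, 1)
= ack(0, ack(1, 0))
First compute ack(1, 0) = 2
= ack(0, 2)
= 3


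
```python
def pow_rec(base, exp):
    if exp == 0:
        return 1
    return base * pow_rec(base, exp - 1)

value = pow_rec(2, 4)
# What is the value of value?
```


pow_rec(2, 4)
= 2 * pow_rec(2, 3)
= 2 * 2 * pow_rec(2, 2)
= 2 * 2 * 2 * pow_rec(2, 1)
= 2 * 2 * 2 * 2 * pow_rec(2, 0)
= 2 * 2 * 2 * 2 * 1
= 16


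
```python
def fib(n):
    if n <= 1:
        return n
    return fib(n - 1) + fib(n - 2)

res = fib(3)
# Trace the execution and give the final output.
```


fib(3)
= fib(2) + fib(1)
Computing bottom-up: fib(0)=0, fib(1)=1, fib(2)=1, fib(3)=2
= 2
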